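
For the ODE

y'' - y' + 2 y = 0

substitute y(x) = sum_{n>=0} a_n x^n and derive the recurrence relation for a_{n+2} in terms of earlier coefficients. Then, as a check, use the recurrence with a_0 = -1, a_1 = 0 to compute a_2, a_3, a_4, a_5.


Substitute y = sum_n a_n x^n.
y''(x) has coefficient (n+2)(n+1) a_{n+2} at x^n;
-y'(x) has coefficient -(n+1) a_{n+1} at x^n;
2 y(x) has coefficient 2 a_n at x^n.
Matching x^n: (n+2)(n+1) a_{n+2} - (n+1) a_{n+1} + 2 a_n = 0.
Thus a_{n+2} = [(n+1) a_{n+1} - 2 a_n] / ((n+1)(n+2)).

Check with a_0 = -1, a_1 = 0 (apply the recurrence for n = 0, 1, 2, 3): a_0 = -1, a_1 = 0, a_2 = 1, a_3 = 1/3, a_4 = -1/12, a_5 = -1/20.

a_(n+2) = [(n+1) a_(n+1) - 2 a_n] / ((n+1)(n+2)); check: a_0 = -1, a_1 = 0, a_2 = 1, a_3 = 1/3, a_4 = -1/12, a_5 = -1/20


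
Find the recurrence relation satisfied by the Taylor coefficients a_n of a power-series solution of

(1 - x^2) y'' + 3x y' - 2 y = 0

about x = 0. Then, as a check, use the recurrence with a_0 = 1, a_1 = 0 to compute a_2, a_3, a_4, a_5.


Substitute y = sum_n a_n x^n.
(1 - 1 x^2) y'' contributes (n+2)(n+1) a_{n+2} - n(n-1) a_n at x^n.
3 x y'(x) contributes 3 n a_n at x^n.
-2 y(x) contributes -2 a_n at x^n.
Matching x^n: (n+2)(n+1) a_{n+2} + (-n(n-1) + 3 n - 2) a_n = 0.
Thus a_{n+2} = (n(n-1) - 3 n + 2) / ((n+1)(n+2)) * a_n.

Check with a_0 = 1, a_1 = 0 (apply the recurrence for n = 0, 1, 2, 3): a_0 = 1, a_1 = 0, a_2 = 1, a_3 = 0, a_4 = -1/6, a_5 = 0.

a_(n+2) = (n(n-1) - 3 n + 2) / ((n+1)(n+2)) * a_n; check: a_0 = 1, a_1 = 0, a_2 = 1, a_3 = 0, a_4 = -1/6, a_5 = 0


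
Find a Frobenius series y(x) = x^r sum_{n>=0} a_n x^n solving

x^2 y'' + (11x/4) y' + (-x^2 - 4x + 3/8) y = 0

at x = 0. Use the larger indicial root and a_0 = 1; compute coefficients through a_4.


Write in Frobenius form y'' + (p(x)/x) y' + (q(x)/x^2) y = 0:
  p(x) = 11/4,  q(x) = -x^2 - 4x + 3/8.
Indicial equation: r(r-1) + (11/4) r + (3/8) = 0 -> roots r_1 = -1/4, r_2 = -3/2.
Take r = r_1 = -1/4. Let y(x) = x^r sum_{n>=0} a_n x^n with a_0 = 1.
Substitute y = x^r sum a_n x^n and match x^{r+n}. The recurrence is
  D(n) a_n - 4 a_{n-1} - 1 a_{n-2} = 0,  where D(n) = (r+n)(r+n-1) + (11/4)(r+n) + (3/8).
  a_n = [4 a_{n-1} + 1 a_{n-2}] / D(n).
Since the indicial polynomial factors as (r - r_1)(r - r_2), D(n) = (r_1 + n - r_1)(r_1 + n - r_2) = n(n + 5/4).
Evaluating step by step (a_0 = 1):
  n = 1: D(1) = 1(1 + 5/4) = 9/4; numerator = 4(1) = 4; a_1 = (4)/(9/4) = 16/9
  n = 2: D(2) = 2(2 + 5/4) = 13/2; numerator = 4(16/9) + 1(1) = 73/9; a_2 = (73/9)/(13/2) = 146/117
  n = 3: D(3) = 3(3 + 5/4) = 51/4; numerator = 4(146/117) + 1(16/9) = 88/13; a_3 = (88/13)/(51/4) = 352/663
  n = 4: D(4) = 4(4 + 5/4) = 21; numerator = 4(352/663) + 1(146/117) = 6706/1989; a_4 = (6706/1989)/(21) = 958/5967

r = -1/4; a_0 = 1; a_1 = 16/9; a_2 = 146/117; a_3 = 352/663; a_4 = 958/5967


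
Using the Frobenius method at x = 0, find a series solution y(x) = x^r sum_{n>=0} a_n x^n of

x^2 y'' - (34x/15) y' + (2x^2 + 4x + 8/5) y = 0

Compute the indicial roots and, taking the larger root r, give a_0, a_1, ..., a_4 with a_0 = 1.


Write in Frobenius form y'' + (p(x)/x) y' + (q(x)/x^2) y = 0:
  p(x) = -34/15,  q(x) = 2x^2 + 4x + 8/5.
Indicial equation: r(r-1) + (-34/15) r + (8/5) = 0 -> roots r_1 = 8/3, r_2 = 3/5.
Take r = r_1 = 8/3. Let y(x) = x^r sum_{n>=0} a_n x^n with a_0 = 1.
Substitute y = x^r sum a_n x^n and match x^{r+n}. The recurrence is
  D(n) a_n + 4 a_{n-1} + 2 a_{n-2} = 0,  where D(n) = (r+n)(r+n-1) + (-34/15)(r+n) + (8/5).
  a_n = [-4 a_{n-1} - 2 a_{n-2}] / D(n).
Since the indicial polynomial factors as (r - r_1)(r - r_2), D(n) = (r_1 + n - r_1)(r_1 + n - r_2) = n(n + 31/15).
Evaluating step by step (a_0 = 1):
  n = 1: D(1) = 1(1 + 31/15) = 46/15; numerator = -4(1) = -4; a_1 = (-4)/(46/15) = -30/23
  n = 2: D(2) = 2(2 + 31/15) = 122/15; numerator = -4(-30/23) - 2(1) = 74/23; a_2 = (74/23)/(122/15) = 555/1403
  n = 3: D(3) = 3(3 + 31/15) = 76/5; numerator = -4(555/1403) - 2(-30/23) = 1440/1403; a_3 = (1440/1403)/(76/5) = 1800/26657
  n = 4: D(4) = 4(4 + 31/15) = 364/15; numerator = -4(1800/26657) - 2(555/1403) = -1230/1159; a_4 = (-1230/1159)/(364/15) = -9225/210938

r = 8/3; a_0 = 1; a_1 = -30/23; a_2 = 555/1403; a_3 = 1800/26657; a_4 = -9225/210938


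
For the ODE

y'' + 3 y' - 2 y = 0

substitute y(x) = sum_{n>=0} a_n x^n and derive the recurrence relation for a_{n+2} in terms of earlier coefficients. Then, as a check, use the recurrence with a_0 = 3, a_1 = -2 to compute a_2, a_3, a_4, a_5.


Substitute y = sum_n a_n x^n.
y''(x) has coefficient (n+2)(n+1) a_{n+2} at x^n;
3 y'(x) has coefficient 3 (n+1) a_{n+1} at x^n;
-2 y(x) has coefficient -2 a_n at x^n.
Matching x^n: (n+2)(n+1) a_{n+2} + 3 (n+1) a_{n+1} - 2 a_n = 0.
Thus a_{n+2} = [-3 (n+1) a_{n+1} + 2 a_n] / ((n+1)(n+2)).

Check with a_0 = 3, a_1 = -2 (apply the recurrence for n = 0, 1, 2, 3): a_0 = 3, a_1 = -2, a_2 = 6, a_3 = -20/3, a_4 = 6, a_5 = -64/15.

a_(n+2) = [-3 (n+1) a_(n+1) + 2 a_n] / ((n+1)(n+2)); check: a_0 = 3, a_1 = -2, a_2 = 6, a_3 = -20/3, a_4 = 6, a_5 = -64/15


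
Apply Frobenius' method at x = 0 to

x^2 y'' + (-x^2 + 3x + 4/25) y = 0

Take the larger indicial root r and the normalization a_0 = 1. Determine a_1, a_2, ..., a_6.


Write in Frobenius form y'' + (p(x)/x) y' + (q(x)/x^2) y = 0:
  p(x) = 0,  q(x) = -x^2 + 3x + 4/25.
Indicial equation: r(r-1) + (0) r + (4/25) = 0 -> roots r_1 = 4/5, r_2 = 1/5.
Take r = r_1 = 4/5. Let y(x) = x^r sum_{n>=0} a_n x^n with a_0 = 1.
Substitute y = x^r sum a_n x^n and match x^{r+n}. The recurrence is
  D(n) a_n + 3 a_{n-1} - 1 a_{n-2} = 0,  where D(n) = (r+n)(r+n-1) + (0)(r+n) + (4/25).
  a_n = [-3 a_{n-1} + 1 a_{n-2}] / D(n).
Since the indicial polynomial factors as (r - r_1)(r - r_2), D(n) = (r_1 + n - r_1)(r_1 + n - r_2) = n(n + 3/5).
Evaluating step by step (a_0 = 1):
  n = 1: D(1) = 1(1 + 3/5) = 8/5; numerator = -3(1) = -3; a_1 = (-3)/(8/5) = -15/8
  n = 2: D(2) = 2(2 + 3/5) = 26/5; numerator = -3(-15/8) + 1(1) = 53/8; a_2 = (53/8)/(26/5) = 265/208
  n = 3: D(3) = 3(3 + 3/5) = 54/5; numerator = -3(265/208) + 1(-15/8) = -1185/208; a_3 = (-1185/208)/(54/5) = -1975/3744
  n = 4: D(4) = 4(4 + 3/5) = 92/5; numerator = -3(-1975/3744) + 1(265/208) = 3565/1248; a_4 = (3565/1248)/(92/5) = 775/4992
  n = 5: D(5) = 5(5 + 3/5) = 28; numerator = -3(775/4992) + 1(-1975/3744) = -14875/14976; a_5 = (-14875/14976)/(28) = -2125/59904
  n = 6: D(6) = 6(6 + 3/5) = 198/5; numerator = -3(-2125/59904) + 1(775/4992) = 5225/19968; a_6 = (5225/19968)/(198/5) = 2375/359424

r = 4/5; a_0 = 1; a_1 = -15/8; a_2 = 265/208; a_3 = -1975/3744; a_4 = 775/4992; a_5 = -2125/59904; a_6 = 2375/359424


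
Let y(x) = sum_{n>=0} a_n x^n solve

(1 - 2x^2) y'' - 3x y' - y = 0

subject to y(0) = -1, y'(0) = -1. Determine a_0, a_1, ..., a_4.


Ansatz: y(x) = sum_{n>=0} a_n x^n, so y'(x) = sum_{n>=1} n a_n x^(n-1) and y''(x) = sum_{n>=2} n(n-1) a_n x^(n-2).
Substitute into P(x) y'' + Q(x) y' + R(x) y = 0 with P(x) = 1 - 2x^2, Q(x) = -3x, R(x) = -1, and match powers of x.
Initial conditions: a_0 = -1, a_1 = -1.
Setting the coefficient of each power of x to zero and solving order by order (substituting the coefficients already found):
  x^0: 2 a_2 - a_0 = 0  ->  2 a_2 = a_0 = -1  ->  a_2 = -1/2
  x^1: 6 a_3 - 4 a_1 = 0  ->  6 a_3 = 4 a_1 = -4  ->  a_3 = -2/3
  x^2: 12 a_4 - 11 a_2 = 0  ->  12 a_4 = 11 a_2 = -11/2  ->  a_4 = -11/24
Truncated series: y(x) = -1 - x - (1/2) x^2 - (2/3) x^3 - (11/24) x^4 + O(x^5).

a_0 = -1; a_1 = -1; a_2 = -1/2; a_3 = -2/3; a_4 = -11/24


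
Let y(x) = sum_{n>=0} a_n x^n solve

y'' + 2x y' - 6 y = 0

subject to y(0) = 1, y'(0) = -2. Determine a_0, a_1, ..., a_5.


Ansatz: y(x) = sum_{n>=0} a_n x^n, so y'(x) = sum_{n>=1} n a_n x^(n-1) and y''(x) = sum_{n>=2} n(n-1) a_n x^(n-2).
Substitute into P(x) y'' + Q(x) y' + R(x) y = 0 with P(x) = 1, Q(x) = 2x, R(x) = -6, and match powers of x.
Initial conditions: a_0 = 1, a_1 = -2.
Setting the coefficient of each power of x to zero and solving order by order (substituting the coefficients already found):
  x^0: 2 a_2 - 6 a_0 = 0  ->  2 a_2 = 6 a_0 = 6  ->  a_2 = 3
  x^1: 6 a_3 - 4 a_1 = 0  ->  6 a_3 = 4 a_1 = -8  ->  a_3 = -4/3
  x^2: 12 a_4 - 2 a_2 = 0  ->  12 a_4 = 2 a_2 = 6  ->  a_4 = 1/2
  x^3: 20 a_5 = 0  ->  a_5 = 0
Truncated series: y(x) = 1 - 2 x + 3 x^2 - (4/3) x^3 + (1/2) x^4 + O(x^6).

a_0 = 1; a_1 = -2; a_2 = 3; a_3 = -4/3; a_4 = 1/2; a_5 = 0


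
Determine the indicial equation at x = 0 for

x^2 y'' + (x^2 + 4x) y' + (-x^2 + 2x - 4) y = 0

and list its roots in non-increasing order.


Divide by x^2 to reach normal form y'' + P_1(x) y' + P_2(x) y = 0 with P_1(x) = 1 + 4/x and P_2(x) = -1 + 2/x - 4/x^2.
x = 0 is a singular point because the y'-coefficient 1 + 4/x has a pole at x = 0 and the y-coefficient -1 + 2/x - 4/x^2 has a pole at x = 0.
It is a regular singular point because x P_1(x) = p(x) = x + 4 and x^2 P_2(x) = q(x) = -x^2 + 2x - 4 are polynomials, hence analytic at x = 0.
p(0) = 4,  q(0) = -4.
Indicial equation: r(r-1) + p(0) r + q(0) = 0, i.e. r^2 + (p(0) - 1) r + q(0) = 0, i.e. r^2 + 3 r - 4 = 0.
Discriminant: (3)^2 - 4(-4) = 25, so r = (-3 ± 5)/2.
Solving: r_1 = 1, r_2 = -4.

indicial: r^2 + 3 r - 4 = 0; roots r_1 = 1, r_2 = -4


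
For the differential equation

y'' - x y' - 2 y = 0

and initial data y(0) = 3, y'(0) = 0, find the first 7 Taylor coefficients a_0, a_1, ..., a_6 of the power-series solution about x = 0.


Ansatz: y(x) = sum_{n>=0} a_n x^n, so y'(x) = sum_{n>=1} n a_n x^(n-1) and y''(x) = sum_{n>=2} n(n-1) a_n x^(n-2).
Substitute into P(x) y'' + Q(x) y' + R(x) y = 0 with P(x) = 1, Q(x) = -x, R(x) = -2, and match powers of x.
Initial conditions: a_0 = 3, a_1 = 0.
Setting the coefficient of each power of x to zero and solving order by order (substituting the coefficients already found):
  x^0: 2 a_2 - 2 a_0 = 0  ->  2 a_2 = 2 a_0 = 6  ->  a_2 = 3
  x^1: 6 a_3 - 3 a_1 = 0  ->  6 a_3 = 3 a_1 = 0  ->  a_3 = 0
  x^2: 12 a_4 - 4 a_2 = 0  ->  12 a_4 = 4 a_2 = 12  ->  a_4 = 1
  x^3: 20 a_5 - 5 a_3 = 0  ->  20 a_5 = 5 a_3 = 0  ->  a_5 = 0
  x^4: 30 a_6 - 6 a_4 = 0  ->  30 a_6 = 6 a_4 = 6  ->  a_6 = 1/5
Truncated series: y(x) = 3 + 3 x^2 + x^4 + (1/5) x^6 + O(x^7).

a_0 = 3; a_1 = 0; a_2 = 3; a_3 = 0; a_4 = 1; a_5 = 0; a_6 = 1/5


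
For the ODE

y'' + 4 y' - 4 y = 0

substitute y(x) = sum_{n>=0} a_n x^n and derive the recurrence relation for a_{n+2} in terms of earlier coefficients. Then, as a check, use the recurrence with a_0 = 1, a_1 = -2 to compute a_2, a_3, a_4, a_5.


Substitute y = sum_n a_n x^n.
y''(x) has coefficient (n+2)(n+1) a_{n+2} at x^n;
4 y'(x) has coefficient 4 (n+1) a_{n+1} at x^n;
-4 y(x) has coefficient -4 a_n at x^n.
Matching x^n: (n+2)(n+1) a_{n+2} + 4 (n+1) a_{n+1} - 4 a_n = 0.
Thus a_{n+2} = [-4 (n+1) a_{n+1} + 4 a_n] / ((n+1)(n+2)).

Check with a_0 = 1, a_1 = -2 (apply the recurrence for n = 0, 1, 2, 3): a_0 = 1, a_1 = -2, a_2 = 6, a_3 = -28/3, a_4 = 34/3, a_5 = -164/15.

a_(n+2) = [-4 (n+1) a_(n+1) + 4 a_n] / ((n+1)(n+2)); check: a_0 = 1, a_1 = -2, a_2 = 6, a_3 = -28/3, a_4 = 34/3, a_5 = -164/15


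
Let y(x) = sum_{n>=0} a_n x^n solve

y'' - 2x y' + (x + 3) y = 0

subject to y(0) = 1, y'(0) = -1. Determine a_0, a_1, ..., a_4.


Ansatz: y(x) = sum_{n>=0} a_n x^n, so y'(x) = sum_{n>=1} n a_n x^(n-1) and y''(x) = sum_{n>=2} n(n-1) a_n x^(n-2).
Substitute into P(x) y'' + Q(x) y' + R(x) y = 0 with P(x) = 1, Q(x) = -2x, R(x) = x + 3, and match powers of x.
Initial conditions: a_0 = 1, a_1 = -1.
Setting the coefficient of each power of x to zero and solving order by order (substituting the coefficients already found):
  x^0: 2 a_2 + 3 a_0 = 0  ->  2 a_2 = -3 a_0 = -3  ->  a_2 = -3/2
  x^1: 6 a_3 + a_1 + a_0 = 0  ->  6 a_3 = -a_1 - a_0 = 0  ->  a_3 = 0
  x^2: 12 a_4 - a_2 + a_1 = 0  ->  12 a_4 = a_2 - a_1 = -1/2  ->  a_4 = -1/24
Truncated series: y(x) = 1 - x - (3/2) x^2 - (1/24) x^4 + O(x^5).

a_0 = 1; a_1 = -1; a_2 = -3/2; a_3 = 0; a_4 = -1/24


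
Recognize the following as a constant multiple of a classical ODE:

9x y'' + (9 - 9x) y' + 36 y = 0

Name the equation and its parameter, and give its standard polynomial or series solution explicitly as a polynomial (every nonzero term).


All three coefficients share the factor 9; dividing through by 9 gives  x y'' + (1 - x) y' + 4 y = 0.
This matches the Laguerre equation x y'' + (1 - x) y' + n y = 0 with n = 4; the polynomial solution is L_4(x).
With y = sum_k a_k x^k, matching x^k gives (k+1)k a_{k+1} + (k+1) a_{k+1} - k a_k + n a_k = 0, i.e. (k+1)^2 a_{k+1} = (k - n) a_k = (k - 4) a_k. The right side vanishes at k = 4, so the series terminates at degree 4.
Standard normalization L_n(0) = 1 gives a_0 = 1. Work upward with a_{k+1} = (k - 4) a_k / (k+1)^2:
  a_1 = (0 - 4)(1) / 1^2 = -4/1 = -4
  a_2 = (1 - 4)(-4) / 2^2 = 12/4 = 3
  a_3 = (2 - 4)(3) / 3^2 = -6/9 = -2/3
  a_4 = (3 - 4)(-2/3) / 4^2 = (2/3)/16 = 1/24
Hence L_4(x) = x^4/24 - 2 x^3/3 + 3 x^2 - 4 x + 1.

L_4(x); series = x^4/24 - 2 x^3/3 + 3 x^2 - 4 x + 1


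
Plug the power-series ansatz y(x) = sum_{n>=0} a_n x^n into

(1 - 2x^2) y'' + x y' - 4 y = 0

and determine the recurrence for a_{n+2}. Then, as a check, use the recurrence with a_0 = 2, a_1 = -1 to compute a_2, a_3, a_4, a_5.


Substitute y = sum_n a_n x^n.
(1 - 2 x^2) y'' contributes (n+2)(n+1) a_{n+2} - 2 n(n-1) a_n at x^n.
x y'(x) contributes n a_n at x^n.
-4 y(x) contributes -4 a_n at x^n.
Matching x^n: (n+2)(n+1) a_{n+2} + (-2 n(n-1) + n - 4) a_n = 0.
Thus a_{n+2} = (2 n(n-1) - n + 4) / ((n+1)(n+2)) * a_n.

Check with a_0 = 2, a_1 = -1 (apply the recurrence for n = 0, 1, 2, 3): a_0 = 2, a_1 = -1, a_2 = 4, a_3 = -1/2, a_4 = 2, a_5 = -13/40.

a_(n+2) = (2 n(n-1) - n + 4) / ((n+1)(n+2)) * a_n; check: a_0 = 2, a_1 = -1, a_2 = 4, a_3 = -1/2, a_4 = 2, a_5 = -13/40


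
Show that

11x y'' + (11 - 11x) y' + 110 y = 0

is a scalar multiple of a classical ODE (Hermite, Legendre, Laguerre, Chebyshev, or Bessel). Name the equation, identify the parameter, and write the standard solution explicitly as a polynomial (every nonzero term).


All three coefficients share the factor 11; dividing through by 11 gives  x y'' + (1 - x) y' + 10 y = 0.
This matches the Laguerre equation x y'' + (1 - x) y' + n y = 0 with n = 10; the polynomial solution is L_10(x).
With y = sum_k a_k x^k, matching x^k gives (k+1)k a_{k+1} + (k+1) a_{k+1} - k a_k + n a_k = 0, i.e. (k+1)^2 a_{k+1} = (k - n) a_k = (k - 10) a_k. The right side vanishes at k = 10, so the series terminates at degree 10.
Standard normalization L_n(0) = 1 gives a_0 = 1. Work upward with a_{k+1} = (k - 10) a_k / (k+1)^2:
  a_1 = (0 - 10)(1) / 1^2 = -10/1 = -10
  a_2 = (1 - 10)(-10) / 2^2 = 90/4 = 45/2
  a_3 = (2 - 10)(45/2) / 3^2 = -180/9 = -20
  a_4 = (3 - 10)(-20) / 4^2 = 140/16 = 35/4
  a_5 = (4 - 10)(35/4) / 5^2 = (-105/2)/25 = -21/10
  a_6 = (5 - 10)(-21/10) / 6^2 = (21/2)/36 = 7/24
  a_7 = (6 - 10)(7/24) / 7^2 = (-7/6)/49 = -1/42
  a_8 = (7 - 10)(-1/42) / 8^2 = (1/14)/64 = 1/896
  a_9 = (8 - 10)(1/896) / 9^2 = (-1/448)/81 = -1/36288
  a_10 = (9 - 10)(-1/36288) / 10^2 = (1/36288)/100 = 1/3628800
Hence L_10(x) = x^10/3628800 - x^9/36288 + x^8/896 - x^7/42 + 7 x^6/24 - 21 x^5/10 + 35 x^4/4 - 20 x^3 + 45 x^2/2 - 10 x + 1.

L_10(x); series = x^10/3628800 - x^9/36288 + x^8/896 - x^7/42 + 7 x^6/24 - 21 x^5/10 + 35 x^4/4 - 20 x^3 + 45 x^2/2 - 10 x + 1


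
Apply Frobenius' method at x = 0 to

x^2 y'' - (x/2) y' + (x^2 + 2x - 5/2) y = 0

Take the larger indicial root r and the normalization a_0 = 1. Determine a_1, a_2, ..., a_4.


Write in Frobenius form y'' + (p(x)/x) y' + (q(x)/x^2) y = 0:
  p(x) = -1/2,  q(x) = x^2 + 2x - 5/2.
Indicial equation: r(r-1) + (-1/2) r + (-5/2) = 0 -> roots r_1 = 5/2, r_2 = -1.
Take r = r_1 = 5/2. Let y(x) = x^r sum_{n>=0} a_n x^n with a_0 = 1.
Substitute y = x^r sum a_n x^n and match x^{r+n}. The recurrence is
  D(n) a_n + 2 a_{n-1} + 1 a_{n-2} = 0,  where D(n) = (r+n)(r+n-1) + (-1/2)(r+n) + (-5/2).
  a_n = [-2 a_{n-1} - 1 a_{n-2}] / D(n).
Since the indicial polynomial factors as (r - r_1)(r - r_2), D(n) = (r_1 + n - r_1)(r_1 + n - r_2) = n(n + 7/2).
Evaluating step by step (a_0 = 1):
  n = 1: D(1) = 1(1 + 7/2) = 9/2; numerator = -2(1) = -2; a_1 = (-2)/(9/2) = -4/9
  n = 2: D(2) = 2(2 + 7/2) = 11; numerator = -2(-4/9) - 1(1) = -1/9; a_2 = (-1/9)/(11) = -1/99
  n = 3: D(3) = 3(3 + 7/2) = 39/2; numerator = -2(-1/99) - 1(-4/9) = 46/99; a_3 = (46/99)/(39/2) = 92/3861
  n = 4: D(4) = 4(4 + 7/2) = 30; numerator = -2(92/3861) - 1(-1/99) = -145/3861; a_4 = (-145/3861)/(30) = -29/23166

r = 5/2; a_0 = 1; a_1 = -4/9; a_2 = -1/99; a_3 = 92/3861; a_4 = -29/23166


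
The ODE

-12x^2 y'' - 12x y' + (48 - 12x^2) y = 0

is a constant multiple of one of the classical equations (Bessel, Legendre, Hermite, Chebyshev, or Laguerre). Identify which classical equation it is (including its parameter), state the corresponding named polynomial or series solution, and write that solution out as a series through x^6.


All three coefficients share the factor -12; dividing through by -12 gives  x^2 y'' + x y' + (x^2 - 4) y = 0.
This matches the Bessel equation x^2 y'' + x y' + (x^2 - nu^2) y = 0 with nu^2 = 4, so nu = 2; the solution bounded at x = 0 is J_2(x).
Frobenius at x = 0: indicial roots ±nu; for r = nu the recurrence k(k + 2nu) c_k = -c_{k-2} gives the standard series J_nu(x) = sum_{k>=0} (-1)^k / (k! (k+nu)!) (x/2)^(2k+nu). Evaluate the first 3 terms:
  k = 0: (-1)^0 / (0! * 2! * 2^2) x^2 = 1/(1*2*4) x^2 = (1/8) x^2
  k = 1: (-1)^1 / (1! * 3! * 2^4) x^4 = -1/(1*6*16) x^4 = (-1/96) x^4
  k = 2: (-1)^2 / (2! * 4! * 2^6) x^6 = 1/(2*24*64) x^6 = (1/3072) x^6
Hence J_2(x) = x^6/3072 - x^4/96 + x^2/8 + ....

J_2(x); series = x^6/3072 - x^4/96 + x^2/8


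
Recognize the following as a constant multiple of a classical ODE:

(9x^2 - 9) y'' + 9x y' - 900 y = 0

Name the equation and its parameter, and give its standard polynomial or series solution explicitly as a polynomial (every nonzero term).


All three coefficients share the factor -9; dividing through by -9 gives  (1 - x^2) y'' - x y' + 100 y = 0.
This matches the Chebyshev equation (1 - x^2) y'' - x y' + n^2 y = 0 (note the -x y' term, not -2x y') with n^2 = 100, so n = 10; the polynomial solution is T_10(x).
With y = sum_k a_k x^k, matching x^k gives (k+2)(k+1) a_{k+2} = (k^2 - n^2) a_k = (k - 10)(k + 10) a_k. The right side vanishes at k = 10, so the series with the parity of 10 terminates at degree 10.
Standard normalization: leading coefficient of T_n is 2^(n-1), so a_10 = 2^9 = 512. Work downward with a_k = (k+1)(k+2) a_{k+2} / ((k - 10)(k + 10)):
  a_8 = (9)(10)(512) / ((8 - 10)(8 + 10)) = 46080/(-36) = -1280
  a_6 = (7)(8)(-1280) / ((6 - 10)(6 + 10)) = -71680/(-64) = 1120
  a_4 = (5)(6)(1120) / ((4 - 10)(4 + 10)) = 33600/(-84) = -400
  a_2 = (3)(4)(-400) / ((2 - 10)(2 + 10)) = -4800/(-96) = 50
  a_0 = (1)(2)(50) / ((0 - 10)(0 + 10)) = 100/(-100) = -1
Hence T_10(x) = 512 x^10 - 1280 x^8 + 1120 x^6 - 400 x^4 + 50 x^2 - 1.

T_10(x); series = 512 x^10 - 1280 x^8 + 1120 x^6 - 400 x^4 + 50 x^2 - 1


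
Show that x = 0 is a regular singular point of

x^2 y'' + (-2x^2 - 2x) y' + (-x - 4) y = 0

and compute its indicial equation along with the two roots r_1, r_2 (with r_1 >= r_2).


Divide by x^2 to reach normal form y'' + P_1(x) y' + P_2(x) y = 0 with P_1(x) = -2 - 2/x and P_2(x) = -1/x - 4/x^2.
x = 0 is a singular point because the y'-coefficient -2 - 2/x has a pole at x = 0 and the y-coefficient -1/x - 4/x^2 has a pole at x = 0.
It is a regular singular point because x P_1(x) = p(x) = -2x - 2 and x^2 P_2(x) = q(x) = -x - 4 are polynomials, hence analytic at x = 0.
p(0) = -2,  q(0) = -4.
Indicial equation: r(r-1) + p(0) r + q(0) = 0, i.e. r^2 + (p(0) - 1) r + q(0) = 0, i.e. r^2 - 3 r - 4 = 0.
Discriminant: (-3)^2 - 4(-4) = 25, so r = (3 ± 5)/2.
Solving: r_1 = 4, r_2 = -1.

indicial: r^2 - 3 r - 4 = 0; roots r_1 = 4, r_2 = -1


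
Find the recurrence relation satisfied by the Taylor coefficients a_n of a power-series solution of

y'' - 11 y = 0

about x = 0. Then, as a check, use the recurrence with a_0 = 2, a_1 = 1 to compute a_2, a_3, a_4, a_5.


Substitute y = sum_n a_n x^n into y'' + (const) y = 0.
y''(x) = sum_{n>=0} (n+2)(n+1) a_{n+2} x^n.
The ODE becomes sum_n [(n+2)(n+1) a_{n+2} - 11 a_n] x^n = 0.
Setting each coefficient to zero gives the recurrence:
  (n+2)(n+1) a_{n+2} - 11 a_n = 0,
  a_{n+2} = 11 / ((n+1)(n+2)) a_n.

Check with a_0 = 2, a_1 = 1 (apply the recurrence for n = 0, 1, 2, 3): a_0 = 2, a_1 = 1, a_2 = 11, a_3 = 11/6, a_4 = 121/12, a_5 = 121/120.

a_{n+2} = 11/((n+1)(n+2)) * a_n; check: a_0 = 2, a_1 = 1, a_2 = 11, a_3 = 11/6, a_4 = 121/12, a_5 = 121/120


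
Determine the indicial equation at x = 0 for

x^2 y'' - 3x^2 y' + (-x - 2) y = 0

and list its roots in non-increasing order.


Divide by x^2 to reach normal form y'' + P_1(x) y' + P_2(x) y = 0 with P_1(x) = -3 and P_2(x) = -1/x - 2/x^2.
x = 0 is a singular point because the y-coefficient -1/x - 2/x^2 has a pole at x = 0.
It is a regular singular point because x P_1(x) = p(x) = -3x and x^2 P_2(x) = q(x) = -x - 2 are polynomials, hence analytic at x = 0.
p(0) = 0,  q(0) = -2.
Indicial equation: r(r-1) + p(0) r + q(0) = 0, i.e. r^2 + (p(0) - 1) r + q(0) = 0, i.e. r^2 - 1 r - 2 = 0.
Discriminant: (-1)^2 - 4(-2) = 9, so r = (1 ± 3)/2.
Solving: r_1 = 2, r_2 = -1.

indicial: r^2 - 1 r - 2 = 0; roots r_1 = 2, r_2 = -1


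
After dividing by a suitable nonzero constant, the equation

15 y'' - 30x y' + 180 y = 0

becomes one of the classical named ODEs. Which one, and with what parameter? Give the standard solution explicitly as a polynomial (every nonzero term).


All three coefficients share the factor 15; dividing through by 15 gives  y'' - 2x y' + 12 y = 0.
This matches the Hermite equation y'' - 2x y' + 2n y = 0 with 2n = 12, so n = 6; the polynomial solution is H_6(x).
With y = sum_k a_k x^k, matching x^k gives (k+2)(k+1) a_{k+2} = 2(k - n) a_k = 2(k - 6) a_k. The right side vanishes at k = 6, so the series with the parity of 6 terminates at degree 6.
Standard normalization: leading coefficient of H_n is 2^n, so a_6 = 2^6 = 64. Work downward with a_k = (k+1)(k+2) a_{k+2} / (2(k - n)):
  a_4 = (5)(6)(64) / (2(4 - 6)) = 1920/(-4) = -480
  a_2 = (3)(4)(-480) / (2(2 - 6)) = -5760/(-8) = 720
  a_0 = (1)(2)(720) / (2(0 - 6)) = 1440/(-12) = -120
Hence H_6(x) = 64 x^6 - 480 x^4 + 720 x^2 - 120.

H_6(x); series = 64 x^6 - 480 x^4 + 720 x^2 - 120


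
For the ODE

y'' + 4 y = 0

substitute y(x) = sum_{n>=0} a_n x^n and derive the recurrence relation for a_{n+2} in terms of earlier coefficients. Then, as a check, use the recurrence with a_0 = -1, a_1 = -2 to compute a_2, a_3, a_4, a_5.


Substitute y = sum_n a_n x^n into y'' + (const) y = 0.
y''(x) = sum_{n>=0} (n+2)(n+1) a_{n+2} x^n.
The ODE becomes sum_n [(n+2)(n+1) a_{n+2} + 4 a_n] x^n = 0.
Setting each coefficient to zero gives the recurrence:
  (n+2)(n+1) a_{n+2} + 4 a_n = 0,
  a_{n+2} = -4 / ((n+1)(n+2)) a_n.

Check with a_0 = -1, a_1 = -2 (apply the recurrence for n = 0, 1, 2, 3): a_0 = -1, a_1 = -2, a_2 = 2, a_3 = 4/3, a_4 = -2/3, a_5 = -4/15.

a_{n+2} = -4/((n+1)(n+2)) * a_n; check: a_0 = -1, a_1 = -2, a_2 = 2, a_3 = 4/3, a_4 = -2/3, a_5 = -4/15


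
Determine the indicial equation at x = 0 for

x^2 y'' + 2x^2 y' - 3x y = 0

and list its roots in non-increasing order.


Divide by x^2 to reach normal form y'' + P_1(x) y' + P_2(x) y = 0 with P_1(x) = 2 and P_2(x) = -3/x.
x = 0 is a singular point because the y-coefficient -3/x has a pole at x = 0.
It is a regular singular point because x P_1(x) = p(x) = 2x and x^2 P_2(x) = q(x) = -3x are polynomials, hence analytic at x = 0.
p(0) = 0,  q(0) = 0.
Indicial equation: r(r-1) + p(0) r + q(0) = 0, i.e. r^2 + (p(0) - 1) r + q(0) = 0, i.e. r^2 - 1 r = 0.
Discriminant: (-1)^2 - 4(0) = 1, so r = (1 ± 1)/2.
Solving: r_1 = 1, r_2 = 0.

indicial: r^2 - 1 r = 0; roots r_1 = 1, r_2 = 0


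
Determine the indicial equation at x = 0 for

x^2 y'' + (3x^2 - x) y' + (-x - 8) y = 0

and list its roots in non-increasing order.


Divide by x^2 to reach normal form y'' + P_1(x) y' + P_2(x) y = 0 with P_1(x) = 3 - 1/x and P_2(x) = -1/x - 8/x^2.
x = 0 is a singular point because the y'-coefficient 3 - 1/x has a pole at x = 0 and the y-coefficient -1/x - 8/x^2 has a pole at x = 0.
It is a regular singular point because x P_1(x) = p(x) = 3x - 1 and x^2 P_2(x) = q(x) = -x - 8 are polynomials, hence analytic at x = 0.
p(0) = -1,  q(0) = -8.
Indicial equation: r(r-1) + p(0) r + q(0) = 0, i.e. r^2 + (p(0) - 1) r + q(0) = 0, i.e. r^2 - 2 r - 8 = 0.
Discriminant: (-2)^2 - 4(-8) = 36, so r = (2 ± 6)/2.
Solving: r_1 = 4, r_2 = -2.

indicial: r^2 - 2 r - 8 = 0; roots r_1 = 4, r_2 = -2


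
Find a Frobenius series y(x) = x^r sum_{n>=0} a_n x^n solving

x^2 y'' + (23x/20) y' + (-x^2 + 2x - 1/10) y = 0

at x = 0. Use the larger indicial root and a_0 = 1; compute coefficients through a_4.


Write in Frobenius form y'' + (p(x)/x) y' + (q(x)/x^2) y = 0:
  p(x) = 23/20,  q(x) = -x^2 + 2x - 1/10.
Indicial equation: r(r-1) + (23/20) r + (-1/10) = 0 -> roots r_1 = 1/4, r_2 = -2/5.
Take r = r_1 = 1/4. Let y(x) = x^r sum_{n>=0} a_n x^n with a_0 = 1.
Substitute y = x^r sum a_n x^n and match x^{r+n}. The recurrence is
  D(n) a_n + 2 a_{n-1} - 1 a_{n-2} = 0,  where D(n) = (r+n)(r+n-1) + (23/20)(r+n) + (-1/10).
  a_n = [-2 a_{n-1} + 1 a_{n-2}] / D(n).
Since the indicial polynomial factors as (r - r_1)(r - r_2), D(n) = (r_1 + n - r_1)(r_1 + n - r_2) = n(n + 13/20).
Evaluating step by step (a_0 = 1):
  n = 1: D(1) = 1(1 + 13/20) = 33/20; numerator = -2(1) = -2; a_1 = (-2)/(33/20) = -40/33
  n = 2: D(2) = 2(2 + 13/20) = 53/10; numerator = -2(-40/33) + 1(1) = 113/33; a_2 = (113/33)/(53/10) = 1130/1749
  n = 3: D(3) = 3(3 + 13/20) = 219/20; numerator = -2(1130/1749) + 1(-40/33) = -1460/583; a_3 = (-1460/583)/(219/20) = -400/1749
  n = 4: D(4) = 4(4 + 13/20) = 93/5; numerator = -2(-400/1749) + 1(1130/1749) = 1930/1749; a_4 = (1930/1749)/(93/5) = 9650/162657

r = 1/4; a_0 = 1; a_1 = -40/33; a_2 = 1130/1749; a_3 = -400/1749; a_4 = 9650/162657


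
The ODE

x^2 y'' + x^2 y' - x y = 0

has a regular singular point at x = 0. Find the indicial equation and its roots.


Divide by x^2 to reach normal form y'' + P_1(x) y' + P_2(x) y = 0 with P_1(x) = 1 and P_2(x) = -1/x.
x = 0 is a singular point because the y-coefficient -1/x has a pole at x = 0.
It is a regular singular point because x P_1(x) = p(x) = x and x^2 P_2(x) = q(x) = -x are polynomials, hence analytic at x = 0.
p(0) = 0,  q(0) = 0.
Indicial equation: r(r-1) + p(0) r + q(0) = 0, i.e. r^2 + (p(0) - 1) r + q(0) = 0, i.e. r^2 - 1 r = 0.
Discriminant: (-1)^2 - 4(0) = 1, so r = (1 ± 1)/2.
Solving: r_1 = 1, r_2 = 0.

indicial: r^2 - 1 r = 0; roots r_1 = 1, r_2 = 0


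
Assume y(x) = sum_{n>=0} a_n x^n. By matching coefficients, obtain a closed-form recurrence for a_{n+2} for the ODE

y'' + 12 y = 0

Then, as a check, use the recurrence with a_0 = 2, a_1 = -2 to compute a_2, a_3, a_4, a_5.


Substitute y = sum_n a_n x^n into y'' + (const) y = 0.
y''(x) = sum_{n>=0} (n+2)(n+1) a_{n+2} x^n.
The ODE becomes sum_n [(n+2)(n+1) a_{n+2} + 12 a_n] x^n = 0.
Setting each coefficient to zero gives the recurrence:
  (n+2)(n+1) a_{n+2} + 12 a_n = 0,
  a_{n+2} = -12 / ((n+1)(n+2)) a_n.

Check with a_0 = 2, a_1 = -2 (apply the recurrence for n = 0, 1, 2, 3): a_0 = 2, a_1 = -2, a_2 = -12, a_3 = 4, a_4 = 12, a_5 = -12/5.

a_{n+2} = -12/((n+1)(n+2)) * a_n; check: a_0 = 2, a_1 = -2, a_2 = -12, a_3 = 4, a_4 = 12, a_5 = -12/5


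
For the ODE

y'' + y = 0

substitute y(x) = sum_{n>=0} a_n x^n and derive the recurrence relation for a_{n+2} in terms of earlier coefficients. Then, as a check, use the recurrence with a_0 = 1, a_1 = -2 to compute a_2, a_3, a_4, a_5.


Substitute y = sum_n a_n x^n into y'' + (const) y = 0.
y''(x) = sum_{n>=0} (n+2)(n+1) a_{n+2} x^n.
The ODE becomes sum_n [(n+2)(n+1) a_{n+2} + 1 a_n] x^n = 0.
Setting each coefficient to zero gives the recurrence:
  (n+2)(n+1) a_{n+2} + 1 a_n = 0,
  a_{n+2} = -1 / ((n+1)(n+2)) a_n.

Check with a_0 = 1, a_1 = -2 (apply the recurrence for n = 0, 1, 2, 3): a_0 = 1, a_1 = -2, a_2 = -1/2, a_3 = 1/3, a_4 = 1/24, a_5 = -1/60.

a_{n+2} = -1/((n+1)(n+2)) * a_n; check: a_0 = 1, a_1 = -2, a_2 = -1/2, a_3 = 1/3, a_4 = 1/24, a_5 = -1/60


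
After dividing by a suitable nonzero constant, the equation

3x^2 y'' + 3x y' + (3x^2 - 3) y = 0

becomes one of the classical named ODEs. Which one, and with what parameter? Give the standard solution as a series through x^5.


All three coefficients share the factor 3; dividing through by 3 gives  x^2 y'' + x y' + (x^2 - 1) y = 0.
This matches the Bessel equation x^2 y'' + x y' + (x^2 - nu^2) y = 0 with nu^2 = 1, so nu = 1; the solution bounded at x = 0 is J_1(x).
Frobenius at x = 0: indicial roots ±nu; for r = nu the recurrence k(k + 2nu) c_k = -c_{k-2} gives the standard series J_nu(x) = sum_{k>=0} (-1)^k / (k! (k+nu)!) (x/2)^(2k+nu). Evaluate the first 3 terms:
  k = 0: (-1)^0 / (0! * 1! * 2^1) x^1 = 1/(1*1*2) x^1 = (1/2) x^1
  k = 1: (-1)^1 / (1! * 2! * 2^3) x^3 = -1/(1*2*8) x^3 = (-1/16) x^3
  k = 2: (-1)^2 / (2! * 3! * 2^5) x^5 = 1/(2*6*32) x^5 = (1/384) x^5
Hence J_1(x) = x^5/384 - x^3/16 + x/2 + ....

J_1(x); series = x^5/384 - x^3/16 + x/2


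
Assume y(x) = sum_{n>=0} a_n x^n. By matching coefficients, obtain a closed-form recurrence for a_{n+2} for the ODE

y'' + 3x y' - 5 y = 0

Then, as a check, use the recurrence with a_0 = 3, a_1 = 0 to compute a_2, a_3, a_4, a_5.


Substitute y = sum_n a_n x^n.
y''(x) has coefficient (n+2)(n+1) a_{n+2} at x^n;
3 x y'(x) has coefficient 3 n a_n at x^n (shift);
-5 y(x) has coefficient -5 a_n at x^n.
Matching x^n: (n+2)(n+1) a_{n+2} + (3n - 5) a_n = 0.
Thus a_{n+2} = (-3n + 5) / ((n+1)(n+2)) * a_n.

Check with a_0 = 3, a_1 = 0 (apply the recurrence for n = 0, 1, 2, 3): a_0 = 3, a_1 = 0, a_2 = 15/2, a_3 = 0, a_4 = -5/8, a_5 = 0.

a_(n+2) = (-3n + 5) / ((n+1)(n+2)) * a_n; check: a_0 = 3, a_1 = 0, a_2 = 15/2, a_3 = 0, a_4 = -5/8, a_5 = 0


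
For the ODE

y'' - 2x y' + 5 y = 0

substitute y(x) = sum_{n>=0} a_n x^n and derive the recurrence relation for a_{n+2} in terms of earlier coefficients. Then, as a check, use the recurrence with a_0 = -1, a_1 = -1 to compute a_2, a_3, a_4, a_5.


Substitute y = sum_n a_n x^n.
y''(x) has coefficient (n+2)(n+1) a_{n+2} at x^n;
-2 x y'(x) has coefficient -2 n a_n at x^n (shift);
5 y(x) has coefficient 5 a_n at x^n.
Matching x^n: (n+2)(n+1) a_{n+2} + (-2n + 5) a_n = 0.
Thus a_{n+2} = (2n - 5) / ((n+1)(n+2)) * a_n.

Check with a_0 = -1, a_1 = -1 (apply the recurrence for n = 0, 1, 2, 3): a_0 = -1, a_1 = -1, a_2 = 5/2, a_3 = 1/2, a_4 = -5/24, a_5 = 1/40.

a_(n+2) = (2n - 5) / ((n+1)(n+2)) * a_n; check: a_0 = -1, a_1 = -1, a_2 = 5/2, a_3 = 1/2, a_4 = -5/24, a_5 = 1/40


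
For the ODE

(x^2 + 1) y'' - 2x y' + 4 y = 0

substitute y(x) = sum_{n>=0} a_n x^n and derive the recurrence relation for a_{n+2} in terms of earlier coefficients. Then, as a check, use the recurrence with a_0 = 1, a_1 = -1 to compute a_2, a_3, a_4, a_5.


Substitute y = sum_n a_n x^n.
(1 + 1 x^2) y'' contributes (n+2)(n+1) a_{n+2} + n(n-1) a_n at x^n.
-2 x y'(x) contributes -2 n a_n at x^n.
4 y(x) contributes 4 a_n at x^n.
Matching x^n: (n+2)(n+1) a_{n+2} + (n(n-1) - 2 n + 4) a_n = 0.
Thus a_{n+2} = (-n(n-1) + 2 n - 4) / ((n+1)(n+2)) * a_n.

Check with a_0 = 1, a_1 = -1 (apply the recurrence for n = 0, 1, 2, 3): a_0 = 1, a_1 = -1, a_2 = -2, a_3 = 1/3, a_4 = 1/3, a_5 = -1/15.

a_(n+2) = (-n(n-1) + 2 n - 4) / ((n+1)(n+2)) * a_n; check: a_0 = 1, a_1 = -1, a_2 = -2, a_3 = 1/3, a_4 = 1/3, a_5 = -1/15


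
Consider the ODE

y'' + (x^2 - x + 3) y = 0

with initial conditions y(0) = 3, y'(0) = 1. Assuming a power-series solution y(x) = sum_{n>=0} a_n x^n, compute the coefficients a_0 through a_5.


Ansatz: y(x) = sum_{n>=0} a_n x^n, so y'(x) = sum_{n>=1} n a_n x^(n-1) and y''(x) = sum_{n>=2} n(n-1) a_n x^(n-2).
Substitute into P(x) y'' + Q(x) y' + R(x) y = 0 with P(x) = 1, Q(x) = 0, R(x) = x^2 - x + 3, and match powers of x.
Initial conditions: a_0 = 3, a_1 = 1.
Setting the coefficient of each power of x to zero and solving order by order (substituting the coefficients already found):
  x^0: 2 a_2 + 3 a_0 = 0  ->  2 a_2 = -3 a_0 = -9  ->  a_2 = -9/2
  x^1: 6 a_3 + 3 a_1 - a_0 = 0  ->  6 a_3 = -3 a_1 + a_0 = 0  ->  a_3 = 0
  x^2: 12 a_4 + 3 a_2 - a_1 + a_0 = 0  ->  12 a_4 = -3 a_2 + a_1 - a_0 = 23/2  ->  a_4 = 23/24
  x^3: 20 a_5 + 3 a_3 - a_2 + a_1 = 0  ->  20 a_5 = -3 a_3 + a_2 - a_1 = -11/2  ->  a_5 = -11/40
Truncated series: y(x) = 3 + x - (9/2) x^2 + (23/24) x^4 - (11/40) x^5 + O(x^6).

a_0 = 3; a_1 = 1; a_2 = -9/2; a_3 = 0; a_4 = 23/24; a_5 = -11/40


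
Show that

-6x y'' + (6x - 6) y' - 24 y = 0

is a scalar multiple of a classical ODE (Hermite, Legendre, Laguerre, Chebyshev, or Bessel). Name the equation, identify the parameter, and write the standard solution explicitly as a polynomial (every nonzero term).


All three coefficients share the factor -6; dividing through by -6 gives  x y'' + (1 - x) y' + 4 y = 0.
This matches the Laguerre equation x y'' + (1 - x) y' + n y = 0 with n = 4; the polynomial solution is L_4(x).
With y = sum_k a_k x^k, matching x^k gives (k+1)k a_{k+1} + (k+1) a_{k+1} - k a_k + n a_k = 0, i.e. (k+1)^2 a_{k+1} = (k - n) a_k = (k - 4) a_k. The right side vanishes at k = 4, so the series terminates at degree 4.
Standard normalization L_n(0) = 1 gives a_0 = 1. Work upward with a_{k+1} = (k - 4) a_k / (k+1)^2:
  a_1 = (0 - 4)(1) / 1^2 = -4/1 = -4
  a_2 = (1 - 4)(-4) / 2^2 = 12/4 = 3
  a_3 = (2 - 4)(3) / 3^2 = -6/9 = -2/3
  a_4 = (3 - 4)(-2/3) / 4^2 = (2/3)/16 = 1/24
Hence L_4(x) = x^4/24 - 2 x^3/3 + 3 x^2 - 4 x + 1.

L_4(x); series = x^4/24 - 2 x^3/3 + 3 x^2 - 4 x + 1


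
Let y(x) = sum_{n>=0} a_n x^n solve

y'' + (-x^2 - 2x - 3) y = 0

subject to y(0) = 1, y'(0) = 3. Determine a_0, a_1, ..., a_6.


Ansatz: y(x) = sum_{n>=0} a_n x^n, so y'(x) = sum_{n>=1} n a_n x^(n-1) and y''(x) = sum_{n>=2} n(n-1) a_n x^(n-2).
Substitute into P(x) y'' + Q(x) y' + R(x) y = 0 with P(x) = 1, Q(x) = 0, R(x) = -x^2 - 2x - 3, and match powers of x.
Initial conditions: a_0 = 1, a_1 = 3.
Setting the coefficient of each power of x to zero and solving order by order (substituting the coefficients already found):
  x^0: 2 a_2 - 3 a_0 = 0  ->  2 a_2 = 3 a_0 = 3  ->  a_2 = 3/2
  x^1: 6 a_3 - 3 a_1 - 2 a_0 = 0  ->  6 a_3 = 3 a_1 + 2 a_0 = 11  ->  a_3 = 11/6
  x^2: 12 a_4 - 3 a_2 - 2 a_1 - a_0 = 0  ->  12 a_4 = 3 a_2 + 2 a_1 + a_0 = 23/2  ->  a_4 = 23/24
  x^3: 20 a_5 - 3 a_3 - 2 a_2 - a_1 = 0  ->  20 a_5 = 3 a_3 + 2 a_2 + a_1 = 23/2  ->  a_5 = 23/40
  x^4: 30 a_6 - 3 a_4 - 2 a_3 - a_2 = 0  ->  30 a_6 = 3 a_4 + 2 a_3 + a_2 = 193/24  ->  a_6 = 193/720
Truncated series: y(x) = 1 + 3 x + (3/2) x^2 + (11/6) x^3 + (23/24) x^4 + (23/40) x^5 + (193/720) x^6 + O(x^7).

a_0 = 1; a_1 = 3; a_2 = 3/2; a_3 = 11/6; a_4 = 23/24; a_5 = 23/40; a_6 = 193/720


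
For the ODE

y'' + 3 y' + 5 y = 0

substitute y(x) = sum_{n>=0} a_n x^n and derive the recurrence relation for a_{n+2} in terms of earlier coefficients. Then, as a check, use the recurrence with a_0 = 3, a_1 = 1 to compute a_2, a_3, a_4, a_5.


Substitute y = sum_n a_n x^n.
y''(x) has coefficient (n+2)(n+1) a_{n+2} at x^n;
3 y'(x) has coefficient 3 (n+1) a_{n+1} at x^n;
5 y(x) has coefficient 5 a_n at x^n.
Matching x^n: (n+2)(n+1) a_{n+2} + 3 (n+1) a_{n+1} + 5 a_n = 0.
Thus a_{n+2} = [-3 (n+1) a_{n+1} - 5 a_n] / ((n+1)(n+2)).

Check with a_0 = 3, a_1 = 1 (apply the recurrence for n = 0, 1, 2, 3): a_0 = 3, a_1 = 1, a_2 = -9, a_3 = 49/6, a_4 = -19/8, a_5 = -37/60.

a_(n+2) = [-3 (n+1) a_(n+1) - 5 a_n] / ((n+1)(n+2)); check: a_0 = 3, a_1 = 1, a_2 = -9, a_3 = 49/6, a_4 = -19/8, a_5 = -37/60


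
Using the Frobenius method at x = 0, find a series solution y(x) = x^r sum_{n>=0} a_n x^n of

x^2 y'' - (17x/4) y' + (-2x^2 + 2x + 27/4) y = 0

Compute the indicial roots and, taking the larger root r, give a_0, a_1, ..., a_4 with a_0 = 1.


Write in Frobenius form y'' + (p(x)/x) y' + (q(x)/x^2) y = 0:
  p(x) = -17/4,  q(x) = -2x^2 + 2x + 27/4.
Indicial equation: r(r-1) + (-17/4) r + (27/4) = 0 -> roots r_1 = 3, r_2 = 9/4.
Take r = r_1 = 3. Let y(x) = x^r sum_{n>=0} a_n x^n with a_0 = 1.
Substitute y = x^r sum a_n x^n and match x^{r+n}. The recurrence is
  D(n) a_n + 2 a_{n-1} - 2 a_{n-2} = 0,  where D(n) = (r+n)(r+n-1) + (-17/4)(r+n) + (27/4).
  a_n = [-2 a_{n-1} + 2 a_{n-2}] / D(n).
Since the indicial polynomial factors as (r - r_1)(r - r_2), D(n) = (r_1 + n - r_1)(r_1 + n - r_2) = n(n + 3/4).
Evaluating step by step (a_0 = 1):
  n = 1: D(1) = 1(1 + 3/4) = 7/4; numerator = -2(1) = -2; a_1 = (-2)/(7/4) = -8/7
  n = 2: D(2) = 2(2 + 3/4) = 11/2; numerator = -2(-8/7) + 2(1) = 30/7; a_2 = (30/7)/(11/2) = 60/77
  n = 3: D(3) = 3(3 + 3/4) = 45/4; numerator = -2(60/77) + 2(-8/7) = -296/77; a_3 = (-296/77)/(45/4) = -1184/3465
  n = 4: D(4) = 4(4 + 3/4) = 19; numerator = -2(-1184/3465) + 2(60/77) = 7768/3465; a_4 = (7768/3465)/(19) = 7768/65835

r = 3; a_0 = 1; a_1 = -8/7; a_2 = 60/77; a_3 = -1184/3465; a_4 = 7768/65835


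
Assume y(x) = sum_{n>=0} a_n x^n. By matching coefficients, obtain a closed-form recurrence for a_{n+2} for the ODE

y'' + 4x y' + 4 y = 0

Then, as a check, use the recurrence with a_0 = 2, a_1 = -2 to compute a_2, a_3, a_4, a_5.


Substitute y = sum_n a_n x^n.
y''(x) has coefficient (n+2)(n+1) a_{n+2} at x^n;
4 x y'(x) has coefficient 4 n a_n at x^n (shift);
4 y(x) has coefficient 4 a_n at x^n.
Matching x^n: (n+2)(n+1) a_{n+2} + (4n + 4) a_n = 0.
Thus a_{n+2} = (-4n - 4) / ((n+1)(n+2)) * a_n.

Check with a_0 = 2, a_1 = -2 (apply the recurrence for n = 0, 1, 2, 3): a_0 = 2, a_1 = -2, a_2 = -4, a_3 = 8/3, a_4 = 4, a_5 = -32/15.

a_(n+2) = (-4n - 4) / ((n+1)(n+2)) * a_n; check: a_0 = 2, a_1 = -2, a_2 = -4, a_3 = 8/3, a_4 = 4, a_5 = -32/15


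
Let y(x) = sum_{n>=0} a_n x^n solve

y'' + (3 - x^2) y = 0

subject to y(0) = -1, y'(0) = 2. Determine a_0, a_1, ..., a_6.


Ansatz: y(x) = sum_{n>=0} a_n x^n, so y'(x) = sum_{n>=1} n a_n x^(n-1) and y''(x) = sum_{n>=2} n(n-1) a_n x^(n-2).
Substitute into P(x) y'' + Q(x) y' + R(x) y = 0 with P(x) = 1, Q(x) = 0, R(x) = 3 - x^2, and match powers of x.
Initial conditions: a_0 = -1, a_1 = 2.
Setting the coefficient of each power of x to zero and solving order by order (substituting the coefficients already found):
  x^0: 2 a_2 + 3 a_0 = 0  ->  2 a_2 = -3 a_0 = 3  ->  a_2 = 3/2
  x^1: 6 a_3 + 3 a_1 = 0  ->  6 a_3 = -3 a_1 = -6  ->  a_3 = -1
  x^2: 12 a_4 + 3 a_2 - a_0 = 0  ->  12 a_4 = -3 a_2 + a_0 = -11/2  ->  a_4 = -11/24
  x^3: 20 a_5 + 3 a_3 - a_1 = 0  ->  20 a_5 = -3 a_3 + a_1 = 5  ->  a_5 = 1/4
  x^4: 30 a_6 + 3 a_4 - a_2 = 0  ->  30 a_6 = -3 a_4 + a_2 = 23/8  ->  a_6 = 23/240
Truncated series: y(x) = -1 + 2 x + (3/2) x^2 - x^3 - (11/24) x^4 + (1/4) x^5 + (23/240) x^6 + O(x^7).

a_0 = -1; a_1 = 2; a_2 = 3/2; a_3 = -1; a_4 = -11/24; a_5 = 1/4; a_6 = 23/240


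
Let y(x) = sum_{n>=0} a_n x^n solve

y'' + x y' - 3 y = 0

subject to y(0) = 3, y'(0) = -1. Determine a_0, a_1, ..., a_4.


Ansatz: y(x) = sum_{n>=0} a_n x^n, so y'(x) = sum_{n>=1} n a_n x^(n-1) and y''(x) = sum_{n>=2} n(n-1) a_n x^(n-2).
Substitute into P(x) y'' + Q(x) y' + R(x) y = 0 with P(x) = 1, Q(x) = x, R(x) = -3, and match powers of x.
Initial conditions: a_0 = 3, a_1 = -1.
Setting the coefficient of each power of x to zero and solving order by order (substituting the coefficients already found):
  x^0: 2 a_2 - 3 a_0 = 0  ->  2 a_2 = 3 a_0 = 9  ->  a_2 = 9/2
  x^1: 6 a_3 - 2 a_1 = 0  ->  6 a_3 = 2 a_1 = -2  ->  a_3 = -1/3
  x^2: 12 a_4 - a_2 = 0  ->  12 a_4 = a_2 = 9/2  ->  a_4 = 3/8
Truncated series: y(x) = 3 - x + (9/2) x^2 - (1/3) x^3 + (3/8) x^4 + O(x^5).

a_0 = 3; a_1 = -1; a_2 = 9/2; a_3 = -1/3; a_4 = 3/8


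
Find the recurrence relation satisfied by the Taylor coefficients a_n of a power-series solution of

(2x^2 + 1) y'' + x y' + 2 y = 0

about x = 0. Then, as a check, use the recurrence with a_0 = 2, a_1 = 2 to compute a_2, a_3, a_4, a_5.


Substitute y = sum_n a_n x^n.
(1 + 2 x^2) y'' contributes (n+2)(n+1) a_{n+2} + 2 n(n-1) a_n at x^n.
x y'(x) contributes n a_n at x^n.
2 y(x) contributes 2 a_n at x^n.
Matching x^n: (n+2)(n+1) a_{n+2} + (2 n(n-1) + n + 2) a_n = 0.
Thus a_{n+2} = (-2 n(n-1) - n - 2) / ((n+1)(n+2)) * a_n.

Check with a_0 = 2, a_1 = 2 (apply the recurrence for n = 0, 1, 2, 3): a_0 = 2, a_1 = 2, a_2 = -2, a_3 = -1, a_4 = 4/3, a_5 = 17/20.

a_(n+2) = (-2 n(n-1) - n - 2) / ((n+1)(n+2)) * a_n; check: a_0 = 2, a_1 = 2, a_2 = -2, a_3 = -1, a_4 = 4/3, a_5 = 17/20


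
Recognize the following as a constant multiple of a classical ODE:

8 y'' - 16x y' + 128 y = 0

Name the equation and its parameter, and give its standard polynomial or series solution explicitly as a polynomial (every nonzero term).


All three coefficients share the factor 8; dividing through by 8 gives  y'' - 2x y' + 16 y = 0.
This matches the Hermite equation y'' - 2x y' + 2n y = 0 with 2n = 16, so n = 8; the polynomial solution is H_8(x).
With y = sum_k a_k x^k, matching x^k gives (k+2)(k+1) a_{k+2} = 2(k - n) a_k = 2(k - 8) a_k. The right side vanishes at k = 8, so the series with the parity of 8 terminates at degree 8.
Standard normalization: leading coefficient of H_n is 2^n, so a_8 = 2^8 = 256. Work downward with a_k = (k+1)(k+2) a_{k+2} / (2(k - n)):
  a_6 = (7)(8)(256) / (2(6 - 8)) = 14336/(-4) = -3584
  a_4 = (5)(6)(-3584) / (2(4 - 8)) = -107520/(-8) = 13440
  a_2 = (3)(4)(13440) / (2(2 - 8)) = 161280/(-12) = -13440
  a_0 = (1)(2)(-13440) / (2(0 - 8)) = -26880/(-16) = 1680
Hence H_8(x) = 256 x^8 - 3584 x^6 + 13440 x^4 - 13440 x^2 + 1680.

H_8(x); series = 256 x^8 - 3584 x^6 + 13440 x^4 - 13440 x^2 + 1680
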